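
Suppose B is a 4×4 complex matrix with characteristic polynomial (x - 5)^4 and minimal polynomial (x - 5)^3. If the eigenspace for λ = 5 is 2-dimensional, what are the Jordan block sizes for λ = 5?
Block sizes for λ = 5: [3, 1]

Step 1 — from the characteristic polynomial, algebraic multiplicity of λ = 5 is 4. From dim ker(B − (5)·I) = 2, there are exactly 2 Jordan blocks for λ = 5.
Step 2 — from the minimal polynomial, the factor (x − 5)^3 tells us the largest block for λ = 5 has size 3.
Step 3 — with total size 4, 2 blocks, and largest block 3, the block sizes (in nonincreasing order) are [3, 1].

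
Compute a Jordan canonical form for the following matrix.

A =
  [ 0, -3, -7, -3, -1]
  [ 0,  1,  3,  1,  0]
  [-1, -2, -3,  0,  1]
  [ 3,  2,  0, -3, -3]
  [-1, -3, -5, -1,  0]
J_3(-1) ⊕ J_2(-1)

The characteristic polynomial is
  det(x·I − A) = x^5 + 5*x^4 + 10*x^3 + 10*x^2 + 5*x + 1 = (x + 1)^5

Eigenvalues and multiplicities (the geometric multiplicity of λ is n − rank(A − λI), which equals the number of Jordan blocks for λ):
  λ = -1: algebraic multiplicity = 5, geometric multiplicity = 2

Determining the block sizes for each eigenvalue:
  λ = -1: with am = 5 and gm = 2, the partition is not yet determined (e.g. several partitions of 5 into 2 parts exist). Let N = A − (-1)·I. Computing rank(N^1) = 3, rank(N^2) = 1, rank(N^3) = 0; the number of blocks of size ≥ j is rank(N^{j−1}) − rank(N^j), giving [2, 2, 1]. So we have 1 block(s) of size 3, 1 block(s) of size 2 → block sizes [3, 2]

Assembling the blocks gives a Jordan form
J =
  [-1,  1,  0,  0,  0]
  [ 0, -1,  1,  0,  0]
  [ 0,  0, -1,  0,  0]
  [ 0,  0,  0, -1,  1]
  [ 0,  0,  0,  0, -1]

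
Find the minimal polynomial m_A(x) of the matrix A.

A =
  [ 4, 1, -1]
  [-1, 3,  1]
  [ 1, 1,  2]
x^3 - 9*x^2 + 27*x - 27

The characteristic polynomial is χ_A(x) = (x - 3)^3, so the eigenvalues are known. The minimal polynomial is
  m_A(x) = Π_λ (x − λ)^{k_λ}
where k_λ is the size of the *largest* Jordan block for λ (equivalently, the smallest k with (A − λI)^k v = 0 for every generalised eigenvector v of λ).

  λ = 3: largest Jordan block has size 3, contributing (x − 3)^3

So m_A(x) = (x - 3)^3 = x^3 - 9*x^2 + 27*x - 27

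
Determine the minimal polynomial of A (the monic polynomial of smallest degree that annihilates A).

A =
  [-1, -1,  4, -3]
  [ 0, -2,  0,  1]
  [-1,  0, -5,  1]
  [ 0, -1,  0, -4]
x^2 + 6*x + 9

The characteristic polynomial is χ_A(x) = (x + 3)^4, so the eigenvalues are known. The minimal polynomial is
  m_A(x) = Π_λ (x − λ)^{k_λ}
where k_λ is the size of the *largest* Jordan block for λ (equivalently, the smallest k with (A − λI)^k v = 0 for every generalised eigenvector v of λ).

  λ = -3: largest Jordan block has size 2, contributing (x + 3)^2

So m_A(x) = (x + 3)^2 = x^2 + 6*x + 9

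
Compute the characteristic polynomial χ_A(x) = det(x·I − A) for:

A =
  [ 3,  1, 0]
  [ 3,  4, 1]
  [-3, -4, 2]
x^3 - 9*x^2 + 27*x - 27

Expanding det(x·I − A) (e.g. by cofactor expansion or by noting that A is similar to its Jordan form J, which has the same characteristic polynomial as A) gives
  χ_A(x) = x^3 - 9*x^2 + 27*x - 27
which factors as (x - 3)^3. The eigenvalues (with algebraic multiplicities) are λ = 3 with multiplicity 3.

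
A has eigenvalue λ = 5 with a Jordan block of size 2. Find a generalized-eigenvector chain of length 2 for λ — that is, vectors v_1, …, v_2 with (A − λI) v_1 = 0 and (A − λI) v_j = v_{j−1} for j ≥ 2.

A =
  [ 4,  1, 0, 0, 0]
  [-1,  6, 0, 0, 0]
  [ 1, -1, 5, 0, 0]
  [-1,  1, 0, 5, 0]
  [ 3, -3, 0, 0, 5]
A Jordan chain for λ = 5 of length 2:
v_1 = (-1, -1, 1, -1, 3)ᵀ
v_2 = (1, 0, 0, 0, 0)ᵀ

Let N = A − (5)·I. We want v_2 with N^2 v_2 = 0 but N^1 v_2 ≠ 0; then v_{j-1} := N · v_j for j = 2, …, 2.

Pick v_2 = (1, 0, 0, 0, 0)ᵀ.
Then v_1 = N · v_2 = (-1, -1, 1, -1, 3)ᵀ.

Sanity check: (A − (5)·I) v_1 = (0, 0, 0, 0, 0)ᵀ = 0. ✓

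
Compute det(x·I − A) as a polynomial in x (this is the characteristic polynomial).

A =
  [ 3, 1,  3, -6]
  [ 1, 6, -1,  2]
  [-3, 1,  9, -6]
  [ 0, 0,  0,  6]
x^4 - 24*x^3 + 216*x^2 - 864*x + 1296

Expanding det(x·I − A) (e.g. by cofactor expansion or by noting that A is similar to its Jordan form J, which has the same characteristic polynomial as A) gives
  χ_A(x) = x^4 - 24*x^3 + 216*x^2 - 864*x + 1296
which factors as (x - 6)^4. The eigenvalues (with algebraic multiplicities) are λ = 6 with multiplicity 4.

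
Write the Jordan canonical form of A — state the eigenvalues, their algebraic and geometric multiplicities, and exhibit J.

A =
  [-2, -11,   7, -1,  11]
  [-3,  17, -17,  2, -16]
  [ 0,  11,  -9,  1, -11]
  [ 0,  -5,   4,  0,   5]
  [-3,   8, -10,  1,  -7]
J_1(-2) ⊕ J_1(-2) ⊕ J_2(1) ⊕ J_1(1)

The characteristic polynomial is
  det(x·I − A) = x^5 + x^4 - 5*x^3 - x^2 + 8*x - 4 = (x - 1)^3*(x + 2)^2

Eigenvalues and multiplicities (the geometric multiplicity of λ is n − rank(A − λI), which equals the number of Jordan blocks for λ):
  λ = -2: algebraic multiplicity = 2, geometric multiplicity = 2
  λ = 1: algebraic multiplicity = 3, geometric multiplicity = 2

Determining the block sizes for each eigenvalue:
  λ = -2: gm = am = 2, so every block has size 1 → block sizes [1, 1]
  λ = 1: 2 blocks summing to 3 forces exactly one block of size 2 and the rest size 1 → block sizes [2, 1]

Assembling the blocks gives a Jordan form
J =
  [-2,  0, 0, 0, 0]
  [ 0, -2, 0, 0, 0]
  [ 0,  0, 1, 1, 0]
  [ 0,  0, 0, 1, 0]
  [ 0,  0, 0, 0, 1]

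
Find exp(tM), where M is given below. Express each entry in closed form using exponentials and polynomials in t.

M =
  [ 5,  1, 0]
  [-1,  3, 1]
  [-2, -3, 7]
e^{tM} =
  [-t^2*exp(5*t)/2 + exp(5*t), -t^2*exp(5*t) + t*exp(5*t), t^2*exp(5*t)/2]
  [-t*exp(5*t), -2*t*exp(5*t) + exp(5*t), t*exp(5*t)]
  [-t^2*exp(5*t)/2 - 2*t*exp(5*t), -t^2*exp(5*t) - 3*t*exp(5*t), t^2*exp(5*t)/2 + 2*t*exp(5*t) + exp(5*t)]

Strategy: write M = P · J · P⁻¹ where J is a Jordan canonical form, so e^{tM} = P · e^{tJ} · P⁻¹, and e^{tJ} can be computed block-by-block.

M has Jordan form
J =
  [5, 1, 0]
  [0, 5, 1]
  [0, 0, 5]
(up to reordering of blocks).

Per-block formulas:
  For a 3×3 Jordan block J_3(5): exp(t · J_3(5)) = e^(5t)·(I + t·N + (t^2/2)·N^2), where N is the 3×3 nilpotent shift.

After assembling e^{tJ} and conjugating by P, we get:

e^{tM} =
  [-t^2*exp(5*t)/2 + exp(5*t), -t^2*exp(5*t) + t*exp(5*t), t^2*exp(5*t)/2]
  [-t*exp(5*t), -2*t*exp(5*t) + exp(5*t), t*exp(5*t)]
  [-t^2*exp(5*t)/2 - 2*t*exp(5*t), -t^2*exp(5*t) - 3*t*exp(5*t), t^2*exp(5*t)/2 + 2*t*exp(5*t) + exp(5*t)]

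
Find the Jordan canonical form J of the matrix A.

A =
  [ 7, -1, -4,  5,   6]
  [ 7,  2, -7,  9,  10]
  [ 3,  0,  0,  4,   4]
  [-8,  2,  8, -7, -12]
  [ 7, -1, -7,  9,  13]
J_3(3) ⊕ J_1(3) ⊕ J_1(3)

The characteristic polynomial is
  det(x·I − A) = x^5 - 15*x^4 + 90*x^3 - 270*x^2 + 405*x - 243 = (x - 3)^5

Eigenvalues and multiplicities (the geometric multiplicity of λ is n − rank(A − λI), which equals the number of Jordan blocks for λ):
  λ = 3: algebraic multiplicity = 5, geometric multiplicity = 3

Determining the block sizes for each eigenvalue:
  λ = 3: with am = 5 and gm = 3, the partition is not yet determined (e.g. several partitions of 5 into 3 parts exist). Let N = A − (3)·I. Computing rank(N^1) = 2, rank(N^2) = 1, rank(N^3) = 0; the number of blocks of size ≥ j is rank(N^{j−1}) − rank(N^j), giving [3, 1, 1]. So we have 1 block(s) of size 3, 2 block(s) of size 1 → block sizes [3, 1, 1]

Assembling the blocks gives a Jordan form
J =
  [3, 1, 0, 0, 0]
  [0, 3, 1, 0, 0]
  [0, 0, 3, 0, 0]
  [0, 0, 0, 3, 0]
  [0, 0, 0, 0, 3]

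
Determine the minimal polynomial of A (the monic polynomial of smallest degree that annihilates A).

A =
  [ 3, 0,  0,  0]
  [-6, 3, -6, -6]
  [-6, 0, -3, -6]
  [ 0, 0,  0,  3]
x^2 - 9

The characteristic polynomial is χ_A(x) = (x - 3)^3*(x + 3), so the eigenvalues are known. The minimal polynomial is
  m_A(x) = Π_λ (x − λ)^{k_λ}
where k_λ is the size of the *largest* Jordan block for λ (equivalently, the smallest k with (A − λI)^k v = 0 for every generalised eigenvector v of λ).

  λ = -3: largest Jordan block has size 1, contributing (x + 3)
  λ = 3: largest Jordan block has size 1, contributing (x − 3)

So m_A(x) = (x - 3)*(x + 3) = x^2 - 9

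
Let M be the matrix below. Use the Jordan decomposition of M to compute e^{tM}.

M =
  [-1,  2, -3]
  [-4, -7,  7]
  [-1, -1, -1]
e^{tM} =
  [-t^2*exp(-3*t)/2 + 2*t*exp(-3*t) + exp(-3*t), -t^2*exp(-3*t)/2 + 2*t*exp(-3*t), t^2*exp(-3*t) - 3*t*exp(-3*t)]
  [t^2*exp(-3*t)/2 - 4*t*exp(-3*t), t^2*exp(-3*t)/2 - 4*t*exp(-3*t) + exp(-3*t), -t^2*exp(-3*t) + 7*t*exp(-3*t)]
  [-t*exp(-3*t), -t*exp(-3*t), 2*t*exp(-3*t) + exp(-3*t)]

Strategy: write M = P · J · P⁻¹ where J is a Jordan canonical form, so e^{tM} = P · e^{tJ} · P⁻¹, and e^{tJ} can be computed block-by-block.

M has Jordan form
J =
  [-3,  1,  0]
  [ 0, -3,  1]
  [ 0,  0, -3]
(up to reordering of blocks).

Per-block formulas:
  For a 3×3 Jordan block J_3(-3): exp(t · J_3(-3)) = e^(-3t)·(I + t·N + (t^2/2)·N^2), where N is the 3×3 nilpotent shift.

After assembling e^{tJ} and conjugating by P, we get:

e^{tM} =
  [-t^2*exp(-3*t)/2 + 2*t*exp(-3*t) + exp(-3*t), -t^2*exp(-3*t)/2 + 2*t*exp(-3*t), t^2*exp(-3*t) - 3*t*exp(-3*t)]
  [t^2*exp(-3*t)/2 - 4*t*exp(-3*t), t^2*exp(-3*t)/2 - 4*t*exp(-3*t) + exp(-3*t), -t^2*exp(-3*t) + 7*t*exp(-3*t)]
  [-t*exp(-3*t), -t*exp(-3*t), 2*t*exp(-3*t) + exp(-3*t)]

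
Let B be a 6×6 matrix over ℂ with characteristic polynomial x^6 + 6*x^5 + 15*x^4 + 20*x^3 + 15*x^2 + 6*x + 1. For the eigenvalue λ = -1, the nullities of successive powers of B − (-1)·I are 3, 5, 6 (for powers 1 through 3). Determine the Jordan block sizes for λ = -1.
Block sizes for λ = -1: [3, 2, 1]

From the dimensions of kernels of powers, the number of Jordan blocks of size at least j is d_j − d_{j−1} where d_j = dim ker(N^j) (with d_0 = 0). Computing the differences gives [3, 2, 1].
The number of blocks of size exactly k is (#blocks of size ≥ k) − (#blocks of size ≥ k + 1), so the partition is: 1 block(s) of size 1, 1 block(s) of size 2, 1 block(s) of size 3.
In nonincreasing order the block sizes are [3, 2, 1].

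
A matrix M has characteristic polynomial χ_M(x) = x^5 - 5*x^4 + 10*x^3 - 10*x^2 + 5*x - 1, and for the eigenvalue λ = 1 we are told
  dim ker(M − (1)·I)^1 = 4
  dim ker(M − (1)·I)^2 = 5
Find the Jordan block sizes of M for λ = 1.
Block sizes for λ = 1: [2, 1, 1, 1]

From the dimensions of kernels of powers, the number of Jordan blocks of size at least j is d_j − d_{j−1} where d_j = dim ker(N^j) (with d_0 = 0). Computing the differences gives [4, 1].
The number of blocks of size exactly k is (#blocks of size ≥ k) − (#blocks of size ≥ k + 1), so the partition is: 3 block(s) of size 1, 1 block(s) of size 2.
In nonincreasing order the block sizes are [2, 1, 1, 1].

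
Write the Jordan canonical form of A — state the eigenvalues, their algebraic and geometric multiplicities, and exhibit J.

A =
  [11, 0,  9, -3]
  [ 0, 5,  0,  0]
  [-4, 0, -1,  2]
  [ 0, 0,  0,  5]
J_2(5) ⊕ J_1(5) ⊕ J_1(5)

The characteristic polynomial is
  det(x·I − A) = x^4 - 20*x^3 + 150*x^2 - 500*x + 625 = (x - 5)^4

Eigenvalues and multiplicities (the geometric multiplicity of λ is n − rank(A − λI), which equals the number of Jordan blocks for λ):
  λ = 5: algebraic multiplicity = 4, geometric multiplicity = 3

Determining the block sizes for each eigenvalue:
  λ = 5: 3 blocks summing to 4 forces exactly one block of size 2 and the rest size 1 → block sizes [2, 1, 1]

Assembling the blocks gives a Jordan form
J =
  [5, 1, 0, 0]
  [0, 5, 0, 0]
  [0, 0, 5, 0]
  [0, 0, 0, 5]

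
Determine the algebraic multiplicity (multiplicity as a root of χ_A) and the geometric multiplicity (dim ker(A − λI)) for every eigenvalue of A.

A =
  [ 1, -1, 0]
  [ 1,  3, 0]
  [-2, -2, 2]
λ = 2: alg = 3, geom = 2

Step 1 — factor the characteristic polynomial to read off the algebraic multiplicities:
  χ_A(x) = (x - 2)^3

Step 2 — compute geometric multiplicities via the rank-nullity identity g(λ) = n − rank(A − λI):
  rank(A − (2)·I) = 1, so dim ker(A − (2)·I) = n − 1 = 2

Summary:
  λ = 2: algebraic multiplicity = 3, geometric multiplicity = 2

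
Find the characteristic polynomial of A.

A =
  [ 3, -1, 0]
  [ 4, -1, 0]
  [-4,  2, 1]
x^3 - 3*x^2 + 3*x - 1

Expanding det(x·I − A) (e.g. by cofactor expansion or by noting that A is similar to its Jordan form J, which has the same characteristic polynomial as A) gives
  χ_A(x) = x^3 - 3*x^2 + 3*x - 1
which factors as (x - 1)^3. The eigenvalues (with algebraic multiplicities) are λ = 1 with multiplicity 3.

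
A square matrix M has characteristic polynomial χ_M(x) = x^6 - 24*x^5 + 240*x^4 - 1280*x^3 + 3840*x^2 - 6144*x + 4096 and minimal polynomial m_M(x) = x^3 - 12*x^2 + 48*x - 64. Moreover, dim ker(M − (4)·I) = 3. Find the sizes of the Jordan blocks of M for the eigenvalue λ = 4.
Block sizes for λ = 4: [3, 2, 1]

Step 1 — from the characteristic polynomial, algebraic multiplicity of λ = 4 is 6. From dim ker(M − (4)·I) = 3, there are exactly 3 Jordan blocks for λ = 4.
Step 2 — from the minimal polynomial, the factor (x − 4)^3 tells us the largest block for λ = 4 has size 3.
Step 3 — with total size 6, 3 blocks, and largest block 3, the block sizes (in nonincreasing order) are [3, 2, 1].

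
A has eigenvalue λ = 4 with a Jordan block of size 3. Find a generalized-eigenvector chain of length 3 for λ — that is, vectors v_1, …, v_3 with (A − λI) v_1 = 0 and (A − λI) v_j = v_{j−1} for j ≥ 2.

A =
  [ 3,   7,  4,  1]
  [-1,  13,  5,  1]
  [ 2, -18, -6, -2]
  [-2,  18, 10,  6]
A Jordan chain for λ = 4 of length 3:
v_1 = (2, 2, -4, 4)ᵀ
v_2 = (7, 9, -18, 18)ᵀ
v_3 = (0, 1, 0, 0)ᵀ

Let N = A − (4)·I. We want v_3 with N^3 v_3 = 0 but N^2 v_3 ≠ 0; then v_{j-1} := N · v_j for j = 3, …, 2.

Pick v_3 = (0, 1, 0, 0)ᵀ.
Then v_2 = N · v_3 = (7, 9, -18, 18)ᵀ.
Then v_1 = N · v_2 = (2, 2, -4, 4)ᵀ.

Sanity check: (A − (4)·I) v_1 = (0, 0, 0, 0)ᵀ = 0. ✓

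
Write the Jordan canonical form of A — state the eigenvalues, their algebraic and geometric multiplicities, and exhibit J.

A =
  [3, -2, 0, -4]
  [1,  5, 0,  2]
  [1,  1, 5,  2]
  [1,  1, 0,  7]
J_3(5) ⊕ J_1(5)

The characteristic polynomial is
  det(x·I − A) = x^4 - 20*x^3 + 150*x^2 - 500*x + 625 = (x - 5)^4

Eigenvalues and multiplicities (the geometric multiplicity of λ is n − rank(A − λI), which equals the number of Jordan blocks for λ):
  λ = 5: algebraic multiplicity = 4, geometric multiplicity = 2

Determining the block sizes for each eigenvalue:
  λ = 5: with am = 4 and gm = 2, the partition is not yet determined (e.g. several partitions of 4 into 2 parts exist). Let N = A − (5)·I. Computing rank(N^1) = 2, rank(N^2) = 1, rank(N^3) = 0; the number of blocks of size ≥ j is rank(N^{j−1}) − rank(N^j), giving [2, 1, 1]. So we have 1 block(s) of size 3, 1 block(s) of size 1 → block sizes [3, 1]

Assembling the blocks gives a Jordan form
J =
  [5, 1, 0, 0]
  [0, 5, 1, 0]
  [0, 0, 5, 0]
  [0, 0, 0, 5]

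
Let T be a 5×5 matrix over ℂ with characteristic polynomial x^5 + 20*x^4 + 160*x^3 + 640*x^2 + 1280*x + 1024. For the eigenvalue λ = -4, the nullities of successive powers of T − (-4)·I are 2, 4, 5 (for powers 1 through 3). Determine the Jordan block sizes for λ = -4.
Block sizes for λ = -4: [3, 2]

From the dimensions of kernels of powers, the number of Jordan blocks of size at least j is d_j − d_{j−1} where d_j = dim ker(N^j) (with d_0 = 0). Computing the differences gives [2, 2, 1].
The number of blocks of size exactly k is (#blocks of size ≥ k) − (#blocks of size ≥ k + 1), so the partition is: 1 block(s) of size 2, 1 block(s) of size 3.
In nonincreasing order the block sizes are [3, 2].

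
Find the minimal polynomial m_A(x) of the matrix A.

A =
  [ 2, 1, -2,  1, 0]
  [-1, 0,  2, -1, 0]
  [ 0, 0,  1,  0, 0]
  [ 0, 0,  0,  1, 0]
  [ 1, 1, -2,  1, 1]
x^2 - 2*x + 1

The characteristic polynomial is χ_A(x) = (x - 1)^5, so the eigenvalues are known. The minimal polynomial is
  m_A(x) = Π_λ (x − λ)^{k_λ}
where k_λ is the size of the *largest* Jordan block for λ (equivalently, the smallest k with (A − λI)^k v = 0 for every generalised eigenvector v of λ).

  λ = 1: largest Jordan block has size 2, contributing (x − 1)^2

So m_A(x) = (x - 1)^2 = x^2 - 2*x + 1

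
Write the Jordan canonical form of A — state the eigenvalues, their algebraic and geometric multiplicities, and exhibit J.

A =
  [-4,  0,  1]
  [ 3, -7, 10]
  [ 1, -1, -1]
J_3(-4)

The characteristic polynomial is
  det(x·I − A) = x^3 + 12*x^2 + 48*x + 64 = (x + 4)^3

Eigenvalues and multiplicities (the geometric multiplicity of λ is n − rank(A − λI), which equals the number of Jordan blocks for λ):
  λ = -4: algebraic multiplicity = 3, geometric multiplicity = 1

Determining the block sizes for each eigenvalue:
  λ = -4: one block (gm = 1), so the single block has size am = 3 → block sizes [3]

Assembling the blocks gives a Jordan form
J =
  [-4,  1,  0]
  [ 0, -4,  1]
  [ 0,  0, -4]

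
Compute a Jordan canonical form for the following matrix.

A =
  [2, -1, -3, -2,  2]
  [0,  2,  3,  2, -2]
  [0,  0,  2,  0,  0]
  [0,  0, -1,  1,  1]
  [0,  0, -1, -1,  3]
J_3(2) ⊕ J_2(2)

The characteristic polynomial is
  det(x·I − A) = x^5 - 10*x^4 + 40*x^3 - 80*x^2 + 80*x - 32 = (x - 2)^5

Eigenvalues and multiplicities (the geometric multiplicity of λ is n − rank(A − λI), which equals the number of Jordan blocks for λ):
  λ = 2: algebraic multiplicity = 5, geometric multiplicity = 2

Determining the block sizes for each eigenvalue:
  λ = 2: with am = 5 and gm = 2, the partition is not yet determined (e.g. several partitions of 5 into 2 parts exist). Let N = A − (2)·I. Computing rank(N^1) = 3, rank(N^2) = 1, rank(N^3) = 0; the number of blocks of size ≥ j is rank(N^{j−1}) − rank(N^j), giving [2, 2, 1]. So we have 1 block(s) of size 3, 1 block(s) of size 2 → block sizes [3, 2]

Assembling the blocks gives a Jordan form
J =
  [2, 1, 0, 0, 0]
  [0, 2, 1, 0, 0]
  [0, 0, 2, 0, 0]
  [0, 0, 0, 2, 1]
  [0, 0, 0, 0, 2]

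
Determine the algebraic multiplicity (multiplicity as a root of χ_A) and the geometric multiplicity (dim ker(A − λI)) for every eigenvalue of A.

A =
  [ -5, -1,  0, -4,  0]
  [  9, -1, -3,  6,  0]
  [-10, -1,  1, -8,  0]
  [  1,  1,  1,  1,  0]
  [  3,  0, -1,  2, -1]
λ = -1: alg = 5, geom = 3

Step 1 — factor the characteristic polynomial to read off the algebraic multiplicities:
  χ_A(x) = (x + 1)^5

Step 2 — compute geometric multiplicities via the rank-nullity identity g(λ) = n − rank(A − λI):
  rank(A − (-1)·I) = 2, so dim ker(A − (-1)·I) = n − 2 = 3

Summary:
  λ = -1: algebraic multiplicity = 5, geometric multiplicity = 3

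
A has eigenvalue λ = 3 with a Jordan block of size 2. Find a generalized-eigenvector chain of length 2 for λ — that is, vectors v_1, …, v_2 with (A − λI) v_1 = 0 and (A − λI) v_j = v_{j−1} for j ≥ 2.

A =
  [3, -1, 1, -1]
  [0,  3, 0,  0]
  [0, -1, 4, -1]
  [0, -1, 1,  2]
A Jordan chain for λ = 3 of length 2:
v_1 = (-1, 0, -1, -1)ᵀ
v_2 = (0, 1, 0, 0)ᵀ

Let N = A − (3)·I. We want v_2 with N^2 v_2 = 0 but N^1 v_2 ≠ 0; then v_{j-1} := N · v_j for j = 2, …, 2.

Pick v_2 = (0, 1, 0, 0)ᵀ.
Then v_1 = N · v_2 = (-1, 0, -1, -1)ᵀ.

Sanity check: (A − (3)·I) v_1 = (0, 0, 0, 0)ᵀ = 0. ✓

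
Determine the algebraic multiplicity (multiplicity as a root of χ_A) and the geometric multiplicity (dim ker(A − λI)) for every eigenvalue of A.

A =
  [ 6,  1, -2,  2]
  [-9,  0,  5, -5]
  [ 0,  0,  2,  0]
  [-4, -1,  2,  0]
λ = 2: alg = 4, geom = 2

Step 1 — factor the characteristic polynomial to read off the algebraic multiplicities:
  χ_A(x) = (x - 2)^4

Step 2 — compute geometric multiplicities via the rank-nullity identity g(λ) = n − rank(A − λI):
  rank(A − (2)·I) = 2, so dim ker(A − (2)·I) = n − 2 = 2

Summary:
  λ = 2: algebraic multiplicity = 4, geometric multiplicity = 2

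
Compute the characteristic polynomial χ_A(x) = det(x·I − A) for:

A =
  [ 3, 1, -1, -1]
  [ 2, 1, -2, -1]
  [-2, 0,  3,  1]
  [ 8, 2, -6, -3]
x^4 - 4*x^3 + 6*x^2 - 4*x + 1

Expanding det(x·I − A) (e.g. by cofactor expansion or by noting that A is similar to its Jordan form J, which has the same characteristic polynomial as A) gives
  χ_A(x) = x^4 - 4*x^3 + 6*x^2 - 4*x + 1
which factors as (x - 1)^4. The eigenvalues (with algebraic multiplicities) are λ = 1 with multiplicity 4.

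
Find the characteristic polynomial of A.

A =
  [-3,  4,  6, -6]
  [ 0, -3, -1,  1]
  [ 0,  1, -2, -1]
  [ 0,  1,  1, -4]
x^4 + 12*x^3 + 54*x^2 + 108*x + 81

Expanding det(x·I − A) (e.g. by cofactor expansion or by noting that A is similar to its Jordan form J, which has the same characteristic polynomial as A) gives
  χ_A(x) = x^4 + 12*x^3 + 54*x^2 + 108*x + 81
which factors as (x + 3)^4. The eigenvalues (with algebraic multiplicities) are λ = -3 with multiplicity 4.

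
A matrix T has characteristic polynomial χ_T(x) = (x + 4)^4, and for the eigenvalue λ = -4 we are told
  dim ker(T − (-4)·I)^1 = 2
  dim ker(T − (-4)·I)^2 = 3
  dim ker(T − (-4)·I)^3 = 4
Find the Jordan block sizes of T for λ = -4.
Block sizes for λ = -4: [3, 1]

From the dimensions of kernels of powers, the number of Jordan blocks of size at least j is d_j − d_{j−1} where d_j = dim ker(N^j) (with d_0 = 0). Computing the differences gives [2, 1, 1].
The number of blocks of size exactly k is (#blocks of size ≥ k) − (#blocks of size ≥ k + 1), so the partition is: 1 block(s) of size 1, 1 block(s) of size 3.
In nonincreasing order the block sizes are [3, 1].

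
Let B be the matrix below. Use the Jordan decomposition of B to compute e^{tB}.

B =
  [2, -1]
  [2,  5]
e^{tB} =
  [-exp(4*t) + 2*exp(3*t), -exp(4*t) + exp(3*t)]
  [2*exp(4*t) - 2*exp(3*t), 2*exp(4*t) - exp(3*t)]

Strategy: write B = P · J · P⁻¹ where J is a Jordan canonical form, so e^{tB} = P · e^{tJ} · P⁻¹, and e^{tJ} can be computed block-by-block.

B has Jordan form
J =
  [3, 0]
  [0, 4]
(up to reordering of blocks).

Per-block formulas:
  For a 1×1 block at λ = 4: exp(t · [4]) = [e^(4t)].
  For a 1×1 block at λ = 3: exp(t · [3]) = [e^(3t)].

After assembling e^{tJ} and conjugating by P, we get:

e^{tB} =
  [-exp(4*t) + 2*exp(3*t), -exp(4*t) + exp(3*t)]
  [2*exp(4*t) - 2*exp(3*t), 2*exp(4*t) - exp(3*t)]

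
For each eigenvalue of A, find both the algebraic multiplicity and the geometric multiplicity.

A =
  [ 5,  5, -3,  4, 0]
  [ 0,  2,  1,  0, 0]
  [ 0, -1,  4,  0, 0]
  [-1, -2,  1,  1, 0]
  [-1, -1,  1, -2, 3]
λ = 3: alg = 5, geom = 2

Step 1 — factor the characteristic polynomial to read off the algebraic multiplicities:
  χ_A(x) = (x - 3)^5

Step 2 — compute geometric multiplicities via the rank-nullity identity g(λ) = n − rank(A − λI):
  rank(A − (3)·I) = 3, so dim ker(A − (3)·I) = n − 3 = 2

Summary:
  λ = 3: algebraic multiplicity = 5, geometric multiplicity = 2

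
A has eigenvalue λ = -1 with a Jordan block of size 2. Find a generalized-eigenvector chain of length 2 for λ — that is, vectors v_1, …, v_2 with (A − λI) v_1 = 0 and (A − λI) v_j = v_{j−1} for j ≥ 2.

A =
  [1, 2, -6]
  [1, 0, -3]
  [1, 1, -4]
A Jordan chain for λ = -1 of length 2:
v_1 = (2, 1, 1)ᵀ
v_2 = (1, 0, 0)ᵀ

Let N = A − (-1)·I. We want v_2 with N^2 v_2 = 0 but N^1 v_2 ≠ 0; then v_{j-1} := N · v_j for j = 2, …, 2.

Pick v_2 = (1, 0, 0)ᵀ.
Then v_1 = N · v_2 = (2, 1, 1)ᵀ.

Sanity check: (A − (-1)·I) v_1 = (0, 0, 0)ᵀ = 0. ✓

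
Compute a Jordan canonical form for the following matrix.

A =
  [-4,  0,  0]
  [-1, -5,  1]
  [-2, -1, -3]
J_3(-4)

The characteristic polynomial is
  det(x·I − A) = x^3 + 12*x^2 + 48*x + 64 = (x + 4)^3

Eigenvalues and multiplicities (the geometric multiplicity of λ is n − rank(A − λI), which equals the number of Jordan blocks for λ):
  λ = -4: algebraic multiplicity = 3, geometric multiplicity = 1

Determining the block sizes for each eigenvalue:
  λ = -4: one block (gm = 1), so the single block has size am = 3 → block sizes [3]

Assembling the blocks gives a Jordan form
J =
  [-4,  1,  0]
  [ 0, -4,  1]
  [ 0,  0, -4]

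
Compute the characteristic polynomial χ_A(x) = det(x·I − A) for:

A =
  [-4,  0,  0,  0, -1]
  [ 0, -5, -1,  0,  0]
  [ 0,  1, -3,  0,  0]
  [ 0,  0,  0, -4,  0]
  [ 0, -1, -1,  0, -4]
x^5 + 20*x^4 + 160*x^3 + 640*x^2 + 1280*x + 1024

Expanding det(x·I − A) (e.g. by cofactor expansion or by noting that A is similar to its Jordan form J, which has the same characteristic polynomial as A) gives
  χ_A(x) = x^5 + 20*x^4 + 160*x^3 + 640*x^2 + 1280*x + 1024
which factors as (x + 4)^5. The eigenvalues (with algebraic multiplicities) are λ = -4 with multiplicity 5.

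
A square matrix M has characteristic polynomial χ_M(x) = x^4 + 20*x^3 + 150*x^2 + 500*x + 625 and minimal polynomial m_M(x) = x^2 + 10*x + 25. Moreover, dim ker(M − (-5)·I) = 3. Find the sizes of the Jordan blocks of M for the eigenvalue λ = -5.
Block sizes for λ = -5: [2, 1, 1]

Step 1 — from the characteristic polynomial, algebraic multiplicity of λ = -5 is 4. From dim ker(M − (-5)·I) = 3, there are exactly 3 Jordan blocks for λ = -5.
Step 2 — from the minimal polynomial, the factor (x + 5)^2 tells us the largest block for λ = -5 has size 2.
Step 3 — with total size 4, 3 blocks, and largest block 2, the block sizes (in nonincreasing order) are [2, 1, 1].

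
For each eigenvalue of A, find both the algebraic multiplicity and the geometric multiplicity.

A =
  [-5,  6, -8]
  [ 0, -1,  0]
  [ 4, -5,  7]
λ = -1: alg = 2, geom = 1; λ = 3: alg = 1, geom = 1

Step 1 — factor the characteristic polynomial to read off the algebraic multiplicities:
  χ_A(x) = (x - 3)*(x + 1)^2

Step 2 — compute geometric multiplicities via the rank-nullity identity g(λ) = n − rank(A − λI):
  rank(A − (-1)·I) = 2, so dim ker(A − (-1)·I) = n − 2 = 1
  rank(A − (3)·I) = 2, so dim ker(A − (3)·I) = n − 2 = 1

Summary:
  λ = -1: algebraic multiplicity = 2, geometric multiplicity = 1
  λ = 3: algebraic multiplicity = 1, geometric multiplicity = 1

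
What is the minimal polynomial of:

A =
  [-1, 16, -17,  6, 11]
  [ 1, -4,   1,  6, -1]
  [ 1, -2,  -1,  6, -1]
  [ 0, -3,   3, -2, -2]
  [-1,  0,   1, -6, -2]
x^3 + 6*x^2 + 12*x + 8

The characteristic polynomial is χ_A(x) = (x + 2)^5, so the eigenvalues are known. The minimal polynomial is
  m_A(x) = Π_λ (x − λ)^{k_λ}
where k_λ is the size of the *largest* Jordan block for λ (equivalently, the smallest k with (A − λI)^k v = 0 for every generalised eigenvector v of λ).

  λ = -2: largest Jordan block has size 3, contributing (x + 2)^3

So m_A(x) = (x + 2)^3 = x^3 + 6*x^2 + 12*x + 8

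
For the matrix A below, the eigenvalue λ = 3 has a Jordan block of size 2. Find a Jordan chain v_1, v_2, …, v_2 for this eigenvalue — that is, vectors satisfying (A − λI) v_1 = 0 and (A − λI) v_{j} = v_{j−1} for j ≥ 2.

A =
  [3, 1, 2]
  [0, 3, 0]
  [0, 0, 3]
A Jordan chain for λ = 3 of length 2:
v_1 = (1, 0, 0)ᵀ
v_2 = (0, 1, 0)ᵀ

Let N = A − (3)·I. We want v_2 with N^2 v_2 = 0 but N^1 v_2 ≠ 0; then v_{j-1} := N · v_j for j = 2, …, 2.

Pick v_2 = (0, 1, 0)ᵀ.
Then v_1 = N · v_2 = (1, 0, 0)ᵀ.

Sanity check: (A − (3)·I) v_1 = (0, 0, 0)ᵀ = 0. ✓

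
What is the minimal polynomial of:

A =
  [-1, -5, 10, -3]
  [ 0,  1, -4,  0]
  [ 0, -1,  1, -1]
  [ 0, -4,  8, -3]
x^3 + x^2 - x - 1

The characteristic polynomial is χ_A(x) = (x - 1)*(x + 1)^3, so the eigenvalues are known. The minimal polynomial is
  m_A(x) = Π_λ (x − λ)^{k_λ}
where k_λ is the size of the *largest* Jordan block for λ (equivalently, the smallest k with (A − λI)^k v = 0 for every generalised eigenvector v of λ).

  λ = -1: largest Jordan block has size 2, contributing (x + 1)^2
  λ = 1: largest Jordan block has size 1, contributing (x − 1)

So m_A(x) = (x - 1)*(x + 1)^2 = x^3 + x^2 - x - 1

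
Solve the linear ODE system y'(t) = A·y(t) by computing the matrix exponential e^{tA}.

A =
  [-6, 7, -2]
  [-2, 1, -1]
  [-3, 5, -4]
e^{tA} =
  [t^2*exp(-3*t)/2 - 3*t*exp(-3*t) + exp(-3*t), -3*t^2*exp(-3*t)/2 + 7*t*exp(-3*t), t^2*exp(-3*t)/2 - 2*t*exp(-3*t)]
  [t^2*exp(-3*t)/2 - 2*t*exp(-3*t), -3*t^2*exp(-3*t)/2 + 4*t*exp(-3*t) + exp(-3*t), t^2*exp(-3*t)/2 - t*exp(-3*t)]
  [t^2*exp(-3*t) - 3*t*exp(-3*t), -3*t^2*exp(-3*t) + 5*t*exp(-3*t), t^2*exp(-3*t) - t*exp(-3*t) + exp(-3*t)]

Strategy: write A = P · J · P⁻¹ where J is a Jordan canonical form, so e^{tA} = P · e^{tJ} · P⁻¹, and e^{tJ} can be computed block-by-block.

A has Jordan form
J =
  [-3,  1,  0]
  [ 0, -3,  1]
  [ 0,  0, -3]
(up to reordering of blocks).

Per-block formulas:
  For a 3×3 Jordan block J_3(-3): exp(t · J_3(-3)) = e^(-3t)·(I + t·N + (t^2/2)·N^2), where N is the 3×3 nilpotent shift.

After assembling e^{tJ} and conjugating by P, we get:

e^{tA} =
  [t^2*exp(-3*t)/2 - 3*t*exp(-3*t) + exp(-3*t), -3*t^2*exp(-3*t)/2 + 7*t*exp(-3*t), t^2*exp(-3*t)/2 - 2*t*exp(-3*t)]
  [t^2*exp(-3*t)/2 - 2*t*exp(-3*t), -3*t^2*exp(-3*t)/2 + 4*t*exp(-3*t) + exp(-3*t), t^2*exp(-3*t)/2 - t*exp(-3*t)]
  [t^2*exp(-3*t) - 3*t*exp(-3*t), -3*t^2*exp(-3*t) + 5*t*exp(-3*t), t^2*exp(-3*t) - t*exp(-3*t) + exp(-3*t)]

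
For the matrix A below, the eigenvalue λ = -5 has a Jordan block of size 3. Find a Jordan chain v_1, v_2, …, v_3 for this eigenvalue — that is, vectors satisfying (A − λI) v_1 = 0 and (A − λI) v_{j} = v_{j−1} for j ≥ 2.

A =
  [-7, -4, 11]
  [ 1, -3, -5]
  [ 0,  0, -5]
A Jordan chain for λ = -5 of length 3:
v_1 = (-2, 1, 0)ᵀ
v_2 = (11, -5, 0)ᵀ
v_3 = (0, 0, 1)ᵀ

Let N = A − (-5)·I. We want v_3 with N^3 v_3 = 0 but N^2 v_3 ≠ 0; then v_{j-1} := N · v_j for j = 3, …, 2.

Pick v_3 = (0, 0, 1)ᵀ.
Then v_2 = N · v_3 = (11, -5, 0)ᵀ.
Then v_1 = N · v_2 = (-2, 1, 0)ᵀ.

Sanity check: (A − (-5)·I) v_1 = (0, 0, 0)ᵀ = 0. ✓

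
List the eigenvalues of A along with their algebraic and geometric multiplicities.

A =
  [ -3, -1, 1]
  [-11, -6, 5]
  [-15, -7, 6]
λ = -1: alg = 3, geom = 1

Step 1 — factor the characteristic polynomial to read off the algebraic multiplicities:
  χ_A(x) = (x + 1)^3

Step 2 — compute geometric multiplicities via the rank-nullity identity g(λ) = n − rank(A − λI):
  rank(A − (-1)·I) = 2, so dim ker(A − (-1)·I) = n − 2 = 1

Summary:
  λ = -1: algebraic multiplicity = 3, geometric multiplicity = 1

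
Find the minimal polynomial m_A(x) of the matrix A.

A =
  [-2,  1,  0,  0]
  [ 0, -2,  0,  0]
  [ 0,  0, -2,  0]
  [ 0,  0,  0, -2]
x^2 + 4*x + 4

The characteristic polynomial is χ_A(x) = (x + 2)^4, so the eigenvalues are known. The minimal polynomial is
  m_A(x) = Π_λ (x − λ)^{k_λ}
where k_λ is the size of the *largest* Jordan block for λ (equivalently, the smallest k with (A − λI)^k v = 0 for every generalised eigenvector v of λ).

  λ = -2: largest Jordan block has size 2, contributing (x + 2)^2

So m_A(x) = (x + 2)^2 = x^2 + 4*x + 4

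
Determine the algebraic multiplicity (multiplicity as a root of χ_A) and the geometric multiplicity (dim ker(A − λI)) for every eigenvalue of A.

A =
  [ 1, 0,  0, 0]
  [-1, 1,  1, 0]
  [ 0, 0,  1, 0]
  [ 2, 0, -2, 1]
λ = 1: alg = 4, geom = 3

Step 1 — factor the characteristic polynomial to read off the algebraic multiplicities:
  χ_A(x) = (x - 1)^4

Step 2 — compute geometric multiplicities via the rank-nullity identity g(λ) = n − rank(A − λI):
  rank(A − (1)·I) = 1, so dim ker(A − (1)·I) = n − 1 = 3

Summary:
  λ = 1: algebraic multiplicity = 4, geometric multiplicity = 3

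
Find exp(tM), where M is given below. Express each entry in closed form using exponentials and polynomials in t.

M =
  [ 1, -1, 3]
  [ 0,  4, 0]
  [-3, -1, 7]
e^{tM} =
  [-3*t*exp(4*t) + exp(4*t), -t*exp(4*t), 3*t*exp(4*t)]
  [0, exp(4*t), 0]
  [-3*t*exp(4*t), -t*exp(4*t), 3*t*exp(4*t) + exp(4*t)]

Strategy: write M = P · J · P⁻¹ where J is a Jordan canonical form, so e^{tM} = P · e^{tJ} · P⁻¹, and e^{tJ} can be computed block-by-block.

M has Jordan form
J =
  [4, 1, 0]
  [0, 4, 0]
  [0, 0, 4]
(up to reordering of blocks).

Per-block formulas:
  For a 1×1 block at λ = 4: exp(t · [4]) = [e^(4t)].
  For a 2×2 Jordan block J_2(4): exp(t · J_2(4)) = e^(4t)·(I + t·N), where N is the 2×2 nilpotent shift.

After assembling e^{tJ} and conjugating by P, we get:

e^{tM} =
  [-3*t*exp(4*t) + exp(4*t), -t*exp(4*t), 3*t*exp(4*t)]
  [0, exp(4*t), 0]
  [-3*t*exp(4*t), -t*exp(4*t), 3*t*exp(4*t) + exp(4*t)]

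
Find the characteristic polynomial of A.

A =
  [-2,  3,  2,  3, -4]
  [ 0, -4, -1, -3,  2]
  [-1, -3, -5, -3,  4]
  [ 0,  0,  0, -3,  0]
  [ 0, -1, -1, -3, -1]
x^5 + 15*x^4 + 90*x^3 + 270*x^2 + 405*x + 243

Expanding det(x·I − A) (e.g. by cofactor expansion or by noting that A is similar to its Jordan form J, which has the same characteristic polynomial as A) gives
  χ_A(x) = x^5 + 15*x^4 + 90*x^3 + 270*x^2 + 405*x + 243
which factors as (x + 3)^5. The eigenvalues (with algebraic multiplicities) are λ = -3 with multiplicity 5.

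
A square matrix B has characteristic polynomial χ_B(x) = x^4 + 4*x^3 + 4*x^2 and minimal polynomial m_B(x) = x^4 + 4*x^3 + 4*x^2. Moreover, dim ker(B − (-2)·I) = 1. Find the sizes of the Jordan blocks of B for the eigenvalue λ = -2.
Block sizes for λ = -2: [2]

Step 1 — from the characteristic polynomial, algebraic multiplicity of λ = -2 is 2. From dim ker(B − (-2)·I) = 1, there are exactly 1 Jordan blocks for λ = -2.
Step 2 — from the minimal polynomial, the factor (x + 2)^2 tells us the largest block for λ = -2 has size 2.
Step 3 — with total size 2, 1 blocks, and largest block 2, the block sizes (in nonincreasing order) are [2].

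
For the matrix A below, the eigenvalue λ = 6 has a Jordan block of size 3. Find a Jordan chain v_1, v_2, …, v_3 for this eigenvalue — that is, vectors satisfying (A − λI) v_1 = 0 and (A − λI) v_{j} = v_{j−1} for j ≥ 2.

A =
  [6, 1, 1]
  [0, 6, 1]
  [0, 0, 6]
A Jordan chain for λ = 6 of length 3:
v_1 = (1, 0, 0)ᵀ
v_2 = (1, 1, 0)ᵀ
v_3 = (0, 0, 1)ᵀ

Let N = A − (6)·I. We want v_3 with N^3 v_3 = 0 but N^2 v_3 ≠ 0; then v_{j-1} := N · v_j for j = 3, …, 2.

Pick v_3 = (0, 0, 1)ᵀ.
Then v_2 = N · v_3 = (1, 1, 0)ᵀ.
Then v_1 = N · v_2 = (1, 0, 0)ᵀ.

Sanity check: (A − (6)·I) v_1 = (0, 0, 0)ᵀ = 0. ✓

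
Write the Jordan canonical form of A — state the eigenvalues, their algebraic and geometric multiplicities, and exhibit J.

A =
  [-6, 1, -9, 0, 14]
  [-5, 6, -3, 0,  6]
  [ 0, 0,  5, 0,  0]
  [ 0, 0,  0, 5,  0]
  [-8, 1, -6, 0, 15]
J_3(5) ⊕ J_1(5) ⊕ J_1(5)

The characteristic polynomial is
  det(x·I − A) = x^5 - 25*x^4 + 250*x^3 - 1250*x^2 + 3125*x - 3125 = (x - 5)^5

Eigenvalues and multiplicities (the geometric multiplicity of λ is n − rank(A − λI), which equals the number of Jordan blocks for λ):
  λ = 5: algebraic multiplicity = 5, geometric multiplicity = 3

Determining the block sizes for each eigenvalue:
  λ = 5: with am = 5 and gm = 3, the partition is not yet determined (e.g. several partitions of 5 into 3 parts exist). Let N = A − (5)·I. Computing rank(N^1) = 2, rank(N^2) = 1, rank(N^3) = 0; the number of blocks of size ≥ j is rank(N^{j−1}) − rank(N^j), giving [3, 1, 1]. So we have 1 block(s) of size 3, 2 block(s) of size 1 → block sizes [3, 1, 1]

Assembling the blocks gives a Jordan form
J =
  [5, 1, 0, 0, 0]
  [0, 5, 1, 0, 0]
  [0, 0, 5, 0, 0]
  [0, 0, 0, 5, 0]
  [0, 0, 0, 0, 5]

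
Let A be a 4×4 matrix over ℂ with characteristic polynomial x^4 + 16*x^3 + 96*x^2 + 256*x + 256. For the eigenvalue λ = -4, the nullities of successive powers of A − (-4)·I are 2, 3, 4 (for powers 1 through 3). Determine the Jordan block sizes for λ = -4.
Block sizes for λ = -4: [3, 1]

From the dimensions of kernels of powers, the number of Jordan blocks of size at least j is d_j − d_{j−1} where d_j = dim ker(N^j) (with d_0 = 0). Computing the differences gives [2, 1, 1].
The number of blocks of size exactly k is (#blocks of size ≥ k) − (#blocks of size ≥ k + 1), so the partition is: 1 block(s) of size 1, 1 block(s) of size 3.
In nonincreasing order the block sizes are [3, 1].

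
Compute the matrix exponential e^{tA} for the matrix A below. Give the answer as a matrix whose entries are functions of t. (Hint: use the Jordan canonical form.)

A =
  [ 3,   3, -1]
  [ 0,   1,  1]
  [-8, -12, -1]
e^{tA} =
  [6*t^2*exp(t) + 2*t*exp(t) + exp(t), 9*t^2*exp(t) + 3*t*exp(t), 3*t^2*exp(t)/2 - t*exp(t)]
  [-4*t^2*exp(t), -6*t^2*exp(t) + exp(t), -t^2*exp(t) + t*exp(t)]
  [-8*t*exp(t), -12*t*exp(t), -2*t*exp(t) + exp(t)]

Strategy: write A = P · J · P⁻¹ where J is a Jordan canonical form, so e^{tA} = P · e^{tJ} · P⁻¹, and e^{tJ} can be computed block-by-block.

A has Jordan form
J =
  [1, 1, 0]
  [0, 1, 1]
  [0, 0, 1]
(up to reordering of blocks).

Per-block formulas:
  For a 3×3 Jordan block J_3(1): exp(t · J_3(1)) = e^(1t)·(I + t·N + (t^2/2)·N^2), where N is the 3×3 nilpotent shift.

After assembling e^{tJ} and conjugating by P, we get:

e^{tA} =
  [6*t^2*exp(t) + 2*t*exp(t) + exp(t), 9*t^2*exp(t) + 3*t*exp(t), 3*t^2*exp(t)/2 - t*exp(t)]
  [-4*t^2*exp(t), -6*t^2*exp(t) + exp(t), -t^2*exp(t) + t*exp(t)]
  [-8*t*exp(t), -12*t*exp(t), -2*t*exp(t) + exp(t)]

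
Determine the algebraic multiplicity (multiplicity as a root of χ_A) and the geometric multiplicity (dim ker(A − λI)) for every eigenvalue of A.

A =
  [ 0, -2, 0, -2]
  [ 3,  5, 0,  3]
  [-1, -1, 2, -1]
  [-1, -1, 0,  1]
λ = 2: alg = 4, geom = 3

Step 1 — factor the characteristic polynomial to read off the algebraic multiplicities:
  χ_A(x) = (x - 2)^4

Step 2 — compute geometric multiplicities via the rank-nullity identity g(λ) = n − rank(A − λI):
  rank(A − (2)·I) = 1, so dim ker(A − (2)·I) = n − 1 = 3

Summary:
  λ = 2: algebraic multiplicity = 4, geometric multiplicity = 3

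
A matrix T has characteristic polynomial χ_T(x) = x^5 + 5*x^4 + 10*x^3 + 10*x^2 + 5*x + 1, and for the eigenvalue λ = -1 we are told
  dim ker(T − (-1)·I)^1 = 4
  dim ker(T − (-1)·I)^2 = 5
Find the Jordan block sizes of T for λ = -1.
Block sizes for λ = -1: [2, 1, 1, 1]

From the dimensions of kernels of powers, the number of Jordan blocks of size at least j is d_j − d_{j−1} where d_j = dim ker(N^j) (with d_0 = 0). Computing the differences gives [4, 1].
The number of blocks of size exactly k is (#blocks of size ≥ k) − (#blocks of size ≥ k + 1), so the partition is: 3 block(s) of size 1, 1 block(s) of size 2.
In nonincreasing order the block sizes are [2, 1, 1, 1].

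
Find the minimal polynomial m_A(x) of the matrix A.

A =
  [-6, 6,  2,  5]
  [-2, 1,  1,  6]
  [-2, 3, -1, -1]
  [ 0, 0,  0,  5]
x^3 - x^2 - 16*x - 20

The characteristic polynomial is χ_A(x) = (x - 5)*(x + 2)^3, so the eigenvalues are known. The minimal polynomial is
  m_A(x) = Π_λ (x − λ)^{k_λ}
where k_λ is the size of the *largest* Jordan block for λ (equivalently, the smallest k with (A − λI)^k v = 0 for every generalised eigenvector v of λ).

  λ = -2: largest Jordan block has size 2, contributing (x + 2)^2
  λ = 5: largest Jordan block has size 1, contributing (x − 5)

So m_A(x) = (x - 5)*(x + 2)^2 = x^3 - x^2 - 16*x - 20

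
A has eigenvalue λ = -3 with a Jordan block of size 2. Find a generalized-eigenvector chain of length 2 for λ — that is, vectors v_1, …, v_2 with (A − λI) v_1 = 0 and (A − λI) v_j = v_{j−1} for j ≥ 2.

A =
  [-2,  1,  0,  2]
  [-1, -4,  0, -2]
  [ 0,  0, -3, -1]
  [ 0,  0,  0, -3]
A Jordan chain for λ = -3 of length 2:
v_1 = (1, -1, 0, 0)ᵀ
v_2 = (1, 0, 0, 0)ᵀ

Let N = A − (-3)·I. We want v_2 with N^2 v_2 = 0 but N^1 v_2 ≠ 0; then v_{j-1} := N · v_j for j = 2, …, 2.

Pick v_2 = (1, 0, 0, 0)ᵀ.
Then v_1 = N · v_2 = (1, -1, 0, 0)ᵀ.

Sanity check: (A − (-3)·I) v_1 = (0, 0, 0, 0)ᵀ = 0. ✓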